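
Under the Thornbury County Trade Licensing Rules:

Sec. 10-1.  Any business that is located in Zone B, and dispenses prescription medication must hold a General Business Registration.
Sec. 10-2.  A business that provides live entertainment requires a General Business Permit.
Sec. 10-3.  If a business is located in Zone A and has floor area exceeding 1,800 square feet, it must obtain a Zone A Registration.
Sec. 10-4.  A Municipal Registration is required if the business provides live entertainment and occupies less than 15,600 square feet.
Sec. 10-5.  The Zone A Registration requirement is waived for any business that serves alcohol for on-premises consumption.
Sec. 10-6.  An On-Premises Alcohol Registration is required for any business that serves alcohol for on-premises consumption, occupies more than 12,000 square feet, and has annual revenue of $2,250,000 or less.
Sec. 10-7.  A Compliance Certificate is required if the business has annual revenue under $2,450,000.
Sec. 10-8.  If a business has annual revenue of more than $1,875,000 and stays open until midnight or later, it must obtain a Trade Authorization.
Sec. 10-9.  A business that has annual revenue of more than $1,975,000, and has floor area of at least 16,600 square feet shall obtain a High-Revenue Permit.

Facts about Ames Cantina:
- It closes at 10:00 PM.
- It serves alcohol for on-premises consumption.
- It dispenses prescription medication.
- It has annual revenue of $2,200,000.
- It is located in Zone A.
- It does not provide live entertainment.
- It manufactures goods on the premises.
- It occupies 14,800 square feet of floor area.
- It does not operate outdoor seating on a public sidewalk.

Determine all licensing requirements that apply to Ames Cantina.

Compliance Certificate, On-Premises Alcohol Registration

Sec. 10-1. is located in Zone A (not: is located in Zone B); dispenses prescription medication → General Business Registration not required.
Sec. 10-2. does not provide live entertainment → General Business Permit not required.
Sec. 10-3. is located in Zone A; floor area 14,800 square feet > 1,800 square feet → Zone A Registration required.
Sec. 10-4. does not provide live entertainment; floor area 14,800 square feet < 15,600 square feet → Municipal Registration not required.
Sec. 10-5. serves alcohol for on-premises consumption → exempt from Zone A Registration.
Sec. 10-6. serves alcohol for on-premises consumption; floor area 14,800 square feet > 12,000 square feet; revenue $2,200,000 ≤ $2,250,000 → On-Premises Alcohol Registration required.
Sec. 10-7. revenue $2,200,000 < $2,450,000 → Compliance Certificate required.
Sec. 10-8. revenue $2,200,000 > $1,875,000; closes 10:00 PM, at/before midnight → Trade Authorization not required.
Sec. 10-9. revenue $2,200,000 > $1,975,000; floor area 14,800 square feet < 16,600 square feet → High-Revenue Permit not required.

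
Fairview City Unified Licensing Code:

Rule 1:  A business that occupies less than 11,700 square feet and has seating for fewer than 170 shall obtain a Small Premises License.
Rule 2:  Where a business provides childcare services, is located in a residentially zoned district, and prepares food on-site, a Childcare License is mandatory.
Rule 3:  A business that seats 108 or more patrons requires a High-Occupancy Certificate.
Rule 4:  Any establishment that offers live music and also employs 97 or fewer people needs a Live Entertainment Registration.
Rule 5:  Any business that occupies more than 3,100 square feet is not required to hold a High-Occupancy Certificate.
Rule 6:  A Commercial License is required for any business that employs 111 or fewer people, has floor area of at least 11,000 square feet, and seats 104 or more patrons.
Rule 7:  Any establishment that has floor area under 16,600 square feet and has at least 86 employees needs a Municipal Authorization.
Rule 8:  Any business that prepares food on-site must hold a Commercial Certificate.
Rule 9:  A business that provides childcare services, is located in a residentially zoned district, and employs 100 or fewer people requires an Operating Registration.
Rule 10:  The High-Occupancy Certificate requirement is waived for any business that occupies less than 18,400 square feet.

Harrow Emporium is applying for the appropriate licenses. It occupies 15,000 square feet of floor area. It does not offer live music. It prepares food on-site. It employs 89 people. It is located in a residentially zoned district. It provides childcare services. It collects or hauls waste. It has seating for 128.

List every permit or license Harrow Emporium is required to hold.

Rule 1: floor area 15,000 square feet ≥ 11,700 square feet; seating 128 < 170 → Small Premises License not required.
Rule 2: provides childcare services; is located in a residentially zoned district; prepares food on-site → Childcare License required.
Rule 3: seating 128 ≥ 108 → High-Occupancy Certificate required.
Rule 4: does not offer live music; employees 89 ≤ 97 → Live Entertainment Registration not required.
Rule 5: floor area 15,000 square feet > 3,100 square feet → exempt from High-Occupancy Certificate.
Rule 6: employees 89 ≤ 111; floor area 15,000 square feet ≥ 11,000 square feet; seating 128 ≥ 104 → Commercial License required.
Rule 7: floor area 15,000 square feet < 16,600 square feet; employees 89 ≥ 86 → Municipal Authorization required.
Rule 8: prepares food on-site → Commercial Certificate required.
Rule 9: provides childcare services; is located in a residentially zoned district; employees 89 ≤ 100 → Operating Registration required.
Rule 10: floor area 15,000 square feet < 18,400 square feet → exempt from High-Occupancy Certificate.

Childcare License, Commercial Certificate, Commercial License, Municipal Authorization, Operating Registration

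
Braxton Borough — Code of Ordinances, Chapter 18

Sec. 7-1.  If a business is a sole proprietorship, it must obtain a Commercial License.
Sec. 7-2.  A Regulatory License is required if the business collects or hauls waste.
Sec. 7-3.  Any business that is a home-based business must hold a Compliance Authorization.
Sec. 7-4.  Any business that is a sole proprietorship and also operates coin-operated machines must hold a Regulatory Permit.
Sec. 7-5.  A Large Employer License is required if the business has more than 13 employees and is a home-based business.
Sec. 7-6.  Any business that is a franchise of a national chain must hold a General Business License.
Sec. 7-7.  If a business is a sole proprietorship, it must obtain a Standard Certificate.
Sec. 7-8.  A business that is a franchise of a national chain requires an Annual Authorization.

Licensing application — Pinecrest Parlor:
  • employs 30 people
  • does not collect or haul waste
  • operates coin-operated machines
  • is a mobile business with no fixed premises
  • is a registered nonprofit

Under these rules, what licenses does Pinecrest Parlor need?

None

Sec. 7-1. is a registered nonprofit (not: is a sole proprietorship) → Commercial License not required.
Sec. 7-2. does not collect or haul waste → Regulatory License not required.
Sec. 7-3. is a mobile business with no fixed premises (not: is a home-based business) → Compliance Authorization not required.
Sec. 7-4. is a registered nonprofit (not: is a sole proprietorship); operates coin-operated machines → Regulatory Permit not required.
Sec. 7-5. employees 30 > 13; is a mobile business with no fixed premises (not: is a home-based business) → Large Employer License not required.
Sec. 7-6. is a registered nonprofit (not: is a franchise of a national chain) → General Business License not required.
Sec. 7-7. is a registered nonprofit (not: is a sole proprietorship) → Standard Certificate not required.
Sec. 7-8. is a registered nonprofit (not: is a franchise of a national chain) → Annual Authorization not required.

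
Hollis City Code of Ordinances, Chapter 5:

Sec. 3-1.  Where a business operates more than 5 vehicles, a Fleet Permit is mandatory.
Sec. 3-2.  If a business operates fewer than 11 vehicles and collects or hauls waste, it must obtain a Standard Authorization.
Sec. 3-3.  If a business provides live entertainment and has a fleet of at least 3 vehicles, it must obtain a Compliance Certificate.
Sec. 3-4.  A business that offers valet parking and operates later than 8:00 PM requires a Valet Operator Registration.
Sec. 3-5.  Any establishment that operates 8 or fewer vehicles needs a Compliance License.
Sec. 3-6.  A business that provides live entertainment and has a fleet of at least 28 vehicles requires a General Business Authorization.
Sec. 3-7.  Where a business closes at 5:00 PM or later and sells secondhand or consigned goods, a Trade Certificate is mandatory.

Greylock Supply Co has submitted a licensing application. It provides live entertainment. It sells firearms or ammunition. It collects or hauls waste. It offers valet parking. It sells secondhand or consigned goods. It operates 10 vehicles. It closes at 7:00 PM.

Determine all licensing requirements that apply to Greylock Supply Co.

Compliance Certificate, Fleet Permit, Standard Authorization, Trade Certificate

Sec. 3-1. vehicles 10 > 5 → Fleet Permit required.
Sec. 3-2. vehicles 10 < 11; collects or hauls waste → Standard Authorization required.
Sec. 3-3. provides live entertainment; vehicles 10 ≥ 3 → Compliance Certificate required.
Sec. 3-4. offers valet parking; closes 7:00 PM, at/before 8:00 PM → Valet Operator Registration not required.
Sec. 3-5. vehicles 10 > 8 → Compliance License not required.
Sec. 3-6. provides live entertainment; vehicles 10 < 28 → General Business Authorization not required.
Sec. 3-7. closes 7:00 PM, after 5:00 PM; sells secondhand or consigned goods → Trade Certificate required.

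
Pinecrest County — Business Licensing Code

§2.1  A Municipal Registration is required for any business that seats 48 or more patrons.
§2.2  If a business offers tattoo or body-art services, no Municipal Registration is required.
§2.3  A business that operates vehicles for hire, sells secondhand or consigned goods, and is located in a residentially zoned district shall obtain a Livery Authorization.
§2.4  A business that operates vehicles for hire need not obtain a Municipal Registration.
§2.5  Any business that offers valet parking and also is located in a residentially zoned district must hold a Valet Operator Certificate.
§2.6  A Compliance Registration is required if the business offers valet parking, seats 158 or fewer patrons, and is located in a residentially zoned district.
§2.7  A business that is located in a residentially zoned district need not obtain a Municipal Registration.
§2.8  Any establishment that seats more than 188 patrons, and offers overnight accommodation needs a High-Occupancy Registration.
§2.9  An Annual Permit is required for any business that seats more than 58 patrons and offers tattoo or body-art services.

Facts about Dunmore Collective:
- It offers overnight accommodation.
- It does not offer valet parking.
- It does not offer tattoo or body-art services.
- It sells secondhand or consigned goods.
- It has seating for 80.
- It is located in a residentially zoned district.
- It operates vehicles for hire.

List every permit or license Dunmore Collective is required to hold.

Livery Authorization

§2.1 seating 80 ≥ 48 → Municipal Registration required.
§2.2 does not offer tattoo or body-art services → Municipal Registration exemption does not apply.
§2.3 operates vehicles for hire; sells secondhand or consigned goods; is located in a residentially zoned district → Livery Authorization required.
§2.4 operates vehicles for hire → exempt from Municipal Registration.
§2.5 does not offer valet parking; is located in a residentially zoned district → Valet Operator Certificate not required.
§2.6 does not offer valet parking; seating 80 ≤ 158; is located in a residentially zoned district → Compliance Registration not required.
§2.7 is located in a residentially zoned district → exempt from Municipal Registration.
§2.8 seating 80 ≤ 188; offers overnight accommodation → High-Occupancy Registration not required.
§2.9 seating 80 > 58; does not offer tattoo or body-art services → Annual Permit not required.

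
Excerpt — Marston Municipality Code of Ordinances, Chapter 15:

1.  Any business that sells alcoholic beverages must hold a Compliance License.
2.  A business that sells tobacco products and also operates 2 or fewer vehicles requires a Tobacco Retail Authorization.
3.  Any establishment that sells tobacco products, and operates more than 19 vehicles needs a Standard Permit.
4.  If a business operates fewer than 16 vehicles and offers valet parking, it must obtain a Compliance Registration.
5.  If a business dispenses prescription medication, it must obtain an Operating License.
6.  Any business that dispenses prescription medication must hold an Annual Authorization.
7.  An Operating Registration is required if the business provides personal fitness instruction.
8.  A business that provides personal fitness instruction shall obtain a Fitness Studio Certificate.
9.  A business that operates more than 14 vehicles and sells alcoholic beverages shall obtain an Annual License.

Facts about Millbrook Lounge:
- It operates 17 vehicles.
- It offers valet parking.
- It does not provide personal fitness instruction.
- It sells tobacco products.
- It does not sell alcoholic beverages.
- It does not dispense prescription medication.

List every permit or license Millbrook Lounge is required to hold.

1. does not sell alcoholic beverages → Compliance License not required.
2. sells tobacco products; vehicles 17 > 2 → Tobacco Retail Authorization not required.
3. sells tobacco products; vehicles 17 ≤ 19 → Standard Permit not required.
4. vehicles 17 ≥ 16; offers valet parking → Compliance Registration not required.
5. does not dispense prescription medication → Operating License not required.
6. does not dispense prescription medication → Annual Authorization not required.
7. does not provide personal fitness instruction → Operating Registration not required.
8. does not provide personal fitness instruction → Fitness Studio Certificate not required.
9. vehicles 17 > 14; does not sell alcoholic beverages → Annual License not required.

None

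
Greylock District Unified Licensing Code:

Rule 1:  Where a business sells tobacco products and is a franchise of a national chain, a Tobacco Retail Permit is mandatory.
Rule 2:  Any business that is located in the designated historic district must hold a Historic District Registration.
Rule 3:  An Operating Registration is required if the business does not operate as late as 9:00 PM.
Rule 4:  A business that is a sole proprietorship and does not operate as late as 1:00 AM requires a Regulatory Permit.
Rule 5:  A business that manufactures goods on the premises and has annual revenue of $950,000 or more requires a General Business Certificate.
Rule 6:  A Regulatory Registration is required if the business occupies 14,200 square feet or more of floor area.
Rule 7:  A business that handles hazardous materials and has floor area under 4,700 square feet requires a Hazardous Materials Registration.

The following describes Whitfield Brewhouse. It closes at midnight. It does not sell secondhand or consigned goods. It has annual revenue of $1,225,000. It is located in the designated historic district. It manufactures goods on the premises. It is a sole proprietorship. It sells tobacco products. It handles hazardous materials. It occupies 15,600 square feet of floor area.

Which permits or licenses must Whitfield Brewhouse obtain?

General Business Certificate, Historic District Registration, Regulatory Permit, Regulatory Registration

Rule 1: sells tobacco products; is a sole proprietorship (not: is a franchise of a national chain) → Tobacco Retail Permit not required.
Rule 2: is located in the designated historic district → Historic District Registration required.
Rule 3: closes midnight, after 9:00 PM → Operating Registration not required.
Rule 4: is a sole proprietorship; closes midnight, at/before 1:00 AM → Regulatory Permit required.
Rule 5: manufactures goods on the premises; revenue $1,225,000 ≥ $950,000 → General Business Certificate required.
Rule 6: floor area 15,600 square feet ≥ 14,200 square feet → Regulatory Registration required.
Rule 7: handles hazardous materials; floor area 15,600 square feet ≥ 4,700 square feet → Hazardous Materials Registration not required.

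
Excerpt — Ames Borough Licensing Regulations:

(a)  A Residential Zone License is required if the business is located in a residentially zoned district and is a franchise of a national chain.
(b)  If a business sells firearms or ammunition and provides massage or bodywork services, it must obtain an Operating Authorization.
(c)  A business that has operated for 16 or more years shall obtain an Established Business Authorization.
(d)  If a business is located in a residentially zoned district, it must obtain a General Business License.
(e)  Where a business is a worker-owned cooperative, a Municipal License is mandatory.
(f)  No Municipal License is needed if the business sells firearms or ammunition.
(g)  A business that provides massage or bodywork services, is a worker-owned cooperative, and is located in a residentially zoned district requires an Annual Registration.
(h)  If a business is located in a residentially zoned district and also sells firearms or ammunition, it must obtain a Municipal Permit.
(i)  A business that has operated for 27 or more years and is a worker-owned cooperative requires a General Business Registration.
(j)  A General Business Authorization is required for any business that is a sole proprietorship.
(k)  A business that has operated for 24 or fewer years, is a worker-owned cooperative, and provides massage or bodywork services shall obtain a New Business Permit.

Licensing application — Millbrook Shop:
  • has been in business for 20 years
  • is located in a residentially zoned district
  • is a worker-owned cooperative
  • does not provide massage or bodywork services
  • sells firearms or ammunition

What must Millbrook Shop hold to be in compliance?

(a) is located in a residentially zoned district; is a worker-owned cooperative (not: is a franchise of a national chain) → Residential Zone License not required.
(b) sells firearms or ammunition; does not provide massage or bodywork services → Operating Authorization not required.
(c) years in business 20 ≥ 16 → Established Business Authorization required.
(d) is located in a residentially zoned district → General Business License required.
(e) is a worker-owned cooperative → Municipal License required.
(f) sells firearms or ammunition → exempt from Municipal License.
(g) does not provide massage or bodywork services; is a worker-owned cooperative; is located in a residentially zoned district → Annual Registration not required.
(h) is located in a residentially zoned district; sells firearms or ammunition → Municipal Permit required.
(i) years in business 20 < 27; is a worker-owned cooperative → General Business Registration not required.
(j) is a worker-owned cooperative (not: is a sole proprietorship) → General Business Authorization not required.
(k) years in business 20 ≤ 24; is a worker-owned cooperative; does not provide massage or bodywork services → New Business Permit not required.

Established Business Authorization, General Business License, Municipal Permit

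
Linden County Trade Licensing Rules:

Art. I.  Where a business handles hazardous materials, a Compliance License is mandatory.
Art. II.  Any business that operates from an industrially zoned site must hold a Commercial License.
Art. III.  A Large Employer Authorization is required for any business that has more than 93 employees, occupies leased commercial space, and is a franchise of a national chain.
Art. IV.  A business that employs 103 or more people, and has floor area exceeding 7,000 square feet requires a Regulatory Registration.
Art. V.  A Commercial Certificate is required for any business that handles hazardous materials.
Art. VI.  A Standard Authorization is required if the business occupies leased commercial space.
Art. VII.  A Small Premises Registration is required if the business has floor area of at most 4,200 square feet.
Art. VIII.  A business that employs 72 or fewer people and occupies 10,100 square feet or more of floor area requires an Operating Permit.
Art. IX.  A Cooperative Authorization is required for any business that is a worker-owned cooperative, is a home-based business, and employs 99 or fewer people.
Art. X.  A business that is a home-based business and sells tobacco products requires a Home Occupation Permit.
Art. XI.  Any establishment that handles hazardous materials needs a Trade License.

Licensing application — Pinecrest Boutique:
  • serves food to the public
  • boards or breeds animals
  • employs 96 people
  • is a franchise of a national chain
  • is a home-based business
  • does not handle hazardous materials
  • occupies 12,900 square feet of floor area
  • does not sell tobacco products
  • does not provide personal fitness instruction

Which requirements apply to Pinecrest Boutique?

None

Art. I. does not handle hazardous materials → Compliance License not required.
Art. II. is a home-based business (not: operates from an industrially zoned site) → Commercial License not required.
Art. III. employees 96 > 93; is a home-based business (not: occupies leased commercial space); is a franchise of a national chain → Large Employer Authorization not required.
Art. IV. employees 96 < 103; floor area 12,900 square feet > 7,000 square feet → Regulatory Registration not required.
Art. V. does not handle hazardous materials → Commercial Certificate not required.
Art. VI. is a home-based business (not: occupies leased commercial space) → Standard Authorization not required.
Art. VII. floor area 12,900 square feet > 4,200 square feet → Small Premises Registration not required.
Art. VIII. employees 96 > 72; floor area 12,900 square feet ≥ 10,100 square feet → Operating Permit not required.
Art. IX. is a franchise of a national chain (not: is a worker-owned cooperative); is a home-based business; employees 96 ≤ 99 → Cooperative Authorization not required.
Art. X. is a home-based business; does not sell tobacco products → Home Occupation Permit not required.
Art. XI. does not handle hazardous materials → Trade License not required.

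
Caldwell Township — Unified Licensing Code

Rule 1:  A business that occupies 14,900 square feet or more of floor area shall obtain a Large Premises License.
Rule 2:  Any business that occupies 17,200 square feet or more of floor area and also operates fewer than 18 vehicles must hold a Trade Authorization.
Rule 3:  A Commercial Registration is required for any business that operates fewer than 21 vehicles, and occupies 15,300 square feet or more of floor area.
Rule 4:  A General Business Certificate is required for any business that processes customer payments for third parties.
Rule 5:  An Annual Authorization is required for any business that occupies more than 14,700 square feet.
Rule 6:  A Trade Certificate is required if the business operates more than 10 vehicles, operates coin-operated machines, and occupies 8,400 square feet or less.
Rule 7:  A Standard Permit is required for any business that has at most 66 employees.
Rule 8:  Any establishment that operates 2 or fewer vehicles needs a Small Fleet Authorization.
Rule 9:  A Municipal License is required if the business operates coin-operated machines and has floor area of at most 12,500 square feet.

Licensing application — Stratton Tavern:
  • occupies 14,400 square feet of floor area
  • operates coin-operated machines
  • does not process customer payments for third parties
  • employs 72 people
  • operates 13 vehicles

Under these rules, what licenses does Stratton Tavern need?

None

Rule 1: floor area 14,400 square feet < 14,900 square feet → Large Premises License not required.
Rule 2: floor area 14,400 square feet < 17,200 square feet; vehicles 13 < 18 → Trade Authorization not required.
Rule 3: vehicles 13 < 21; floor area 14,400 square feet < 15,300 square feet → Commercial Registration not required.
Rule 4: does not process customer payments for third parties → General Business Certificate not required.
Rule 5: floor area 14,400 square feet ≤ 14,700 square feet → Annual Authorization not required.
Rule 6: vehicles 13 > 10; operates coin-operated machines; floor area 14,400 square feet > 8,400 square feet → Trade Certificate not required.
Rule 7: employees 72 > 66 → Standard Permit not required.
Rule 8: vehicles 13 > 2 → Small Fleet Authorization not required.
Rule 9: operates coin-operated machines; floor area 14,400 square feet > 12,500 square feet → Municipal License not required.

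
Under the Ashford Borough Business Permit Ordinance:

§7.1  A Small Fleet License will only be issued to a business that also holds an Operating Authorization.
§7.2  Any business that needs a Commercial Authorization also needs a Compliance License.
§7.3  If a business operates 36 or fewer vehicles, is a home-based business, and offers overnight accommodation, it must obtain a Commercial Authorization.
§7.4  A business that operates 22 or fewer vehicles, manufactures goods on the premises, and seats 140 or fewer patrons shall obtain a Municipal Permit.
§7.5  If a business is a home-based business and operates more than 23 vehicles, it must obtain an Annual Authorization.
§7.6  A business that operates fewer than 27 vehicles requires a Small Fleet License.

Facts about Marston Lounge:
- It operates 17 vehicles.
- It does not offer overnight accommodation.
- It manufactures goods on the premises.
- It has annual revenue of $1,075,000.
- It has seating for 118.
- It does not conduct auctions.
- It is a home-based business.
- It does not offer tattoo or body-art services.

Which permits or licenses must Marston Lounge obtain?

§7.1 Small Fleet License is required → Operating Authorization also required.
§7.2 Commercial Authorization is not required → no effect.
§7.3 vehicles 17 ≤ 36; is a home-based business; does not offer overnight accommodation → Commercial Authorization not required.
§7.4 vehicles 17 ≤ 22; manufactures goods on the premises; seating 118 ≤ 140 → Municipal Permit required.
§7.5 is a home-based business; vehicles 17 ≤ 23 → Annual Authorization not required.
§7.6 vehicles 17 < 27 → Small Fleet License required.

Municipal Permit, Operating Authorization, Small Fleet License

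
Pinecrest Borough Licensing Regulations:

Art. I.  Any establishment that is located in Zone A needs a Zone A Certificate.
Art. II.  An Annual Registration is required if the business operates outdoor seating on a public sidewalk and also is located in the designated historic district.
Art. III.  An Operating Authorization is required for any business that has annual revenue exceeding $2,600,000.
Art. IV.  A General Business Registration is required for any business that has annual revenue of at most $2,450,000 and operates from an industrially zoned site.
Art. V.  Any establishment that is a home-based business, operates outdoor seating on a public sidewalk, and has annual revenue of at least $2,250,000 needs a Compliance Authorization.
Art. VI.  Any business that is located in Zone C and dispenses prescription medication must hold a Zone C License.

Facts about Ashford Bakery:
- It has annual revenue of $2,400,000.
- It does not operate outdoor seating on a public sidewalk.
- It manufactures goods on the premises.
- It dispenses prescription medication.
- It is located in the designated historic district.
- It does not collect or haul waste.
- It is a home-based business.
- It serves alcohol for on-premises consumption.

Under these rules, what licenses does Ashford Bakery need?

None

Art. I. is located in the designated historic district (not: is located in Zone A) → Zone A Certificate not required.
Art. II. does not operate outdoor seating on a public sidewalk; is located in the designated historic district → Annual Registration not required.
Art. III. revenue $2,400,000 ≤ $2,600,000 → Operating Authorization not required.
Art. IV. revenue $2,400,000 ≤ $2,450,000; is a home-based business (not: operates from an industrially zoned site) → General Business Registration not required.
Art. V. is a home-based business; does not operate outdoor seating on a public sidewalk; revenue $2,400,000 ≥ $2,250,000 → Compliance Authorization not required.
Art. VI. is located in the designated historic district (not: is located in Zone C); dispenses prescription medication → Zone C License not required.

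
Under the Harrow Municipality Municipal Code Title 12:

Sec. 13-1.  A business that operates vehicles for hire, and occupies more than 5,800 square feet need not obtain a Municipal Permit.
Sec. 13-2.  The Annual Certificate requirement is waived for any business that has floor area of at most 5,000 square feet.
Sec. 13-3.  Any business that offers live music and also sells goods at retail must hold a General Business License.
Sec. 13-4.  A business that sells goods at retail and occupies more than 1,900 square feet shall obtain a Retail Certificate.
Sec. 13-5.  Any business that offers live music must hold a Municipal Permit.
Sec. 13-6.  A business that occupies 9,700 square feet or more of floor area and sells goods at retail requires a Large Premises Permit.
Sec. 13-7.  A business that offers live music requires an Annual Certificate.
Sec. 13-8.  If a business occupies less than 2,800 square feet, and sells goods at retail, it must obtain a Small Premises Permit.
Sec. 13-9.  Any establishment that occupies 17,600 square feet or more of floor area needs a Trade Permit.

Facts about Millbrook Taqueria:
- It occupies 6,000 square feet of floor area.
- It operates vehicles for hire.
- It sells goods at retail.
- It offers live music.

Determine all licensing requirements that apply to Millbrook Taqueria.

Sec. 13-1. operates vehicles for hire; floor area 6,000 square feet > 5,800 square feet → exempt from Municipal Permit.
Sec. 13-2. floor area 6,000 square feet > 5,000 square feet → Annual Certificate exemption does not apply.
Sec. 13-3. offers live music; sells goods at retail → General Business License required.
Sec. 13-4. sells goods at retail; floor area 6,000 square feet > 1,900 square feet → Retail Certificate required.
Sec. 13-5. offers live music → Municipal Permit required.
Sec. 13-6. floor area 6,000 square feet < 9,700 square feet; sells goods at retail → Large Premises Permit not required.
Sec. 13-7. offers live music → Annual Certificate required.
Sec. 13-8. floor area 6,000 square feet ≥ 2,800 square feet; sells goods at retail → Small Premises Permit not required.
Sec. 13-9. floor area 6,000 square feet < 17,600 square feet → Trade Permit not required.

Annual Certificate, General Business License, Retail Certificate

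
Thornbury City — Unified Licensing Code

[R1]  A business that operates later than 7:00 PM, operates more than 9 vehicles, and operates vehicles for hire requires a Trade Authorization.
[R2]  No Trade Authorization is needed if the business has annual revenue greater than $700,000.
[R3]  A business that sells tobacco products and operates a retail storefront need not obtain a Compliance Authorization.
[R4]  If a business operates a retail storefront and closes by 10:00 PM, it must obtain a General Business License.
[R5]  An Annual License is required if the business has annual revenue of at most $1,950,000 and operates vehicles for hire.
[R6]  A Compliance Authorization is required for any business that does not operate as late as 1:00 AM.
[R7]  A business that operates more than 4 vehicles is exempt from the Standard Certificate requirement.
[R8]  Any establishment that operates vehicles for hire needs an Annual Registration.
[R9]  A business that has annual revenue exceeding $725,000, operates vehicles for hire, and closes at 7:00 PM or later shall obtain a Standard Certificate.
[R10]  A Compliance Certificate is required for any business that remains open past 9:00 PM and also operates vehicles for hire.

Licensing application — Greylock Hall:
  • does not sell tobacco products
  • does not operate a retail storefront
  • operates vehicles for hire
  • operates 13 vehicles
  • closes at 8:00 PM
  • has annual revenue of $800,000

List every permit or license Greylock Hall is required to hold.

[R1] closes 8:00 PM, after 7:00 PM; vehicles 13 > 9; operates vehicles for hire → Trade Authorization required.
[R2] revenue $800,000 > $700,000 → exempt from Trade Authorization.
[R3] does not sell tobacco products; does not operate a retail storefront → Compliance Authorization exemption does not apply.
[R4] does not operate a retail storefront; closes 8:00 PM, at/before 10:00 PM → General Business License not required.
[R5] revenue $800,000 ≤ $1,950,000; operates vehicles for hire → Annual License required.
[R6] closes 8:00 PM, at/before 1:00 AM → Compliance Authorization required.
[R7] vehicles 13 > 4 → exempt from Standard Certificate.
[R8] operates vehicles for hire → Annual Registration required.
[R9] revenue $800,000 > $725,000; operates vehicles for hire; closes 8:00 PM, after 7:00 PM → Standard Certificate required.
[R10] closes 8:00 PM, at/before 9:00 PM; operates vehicles for hire → Compliance Certificate not required.

Annual License, Annual Registration, Compliance Authorization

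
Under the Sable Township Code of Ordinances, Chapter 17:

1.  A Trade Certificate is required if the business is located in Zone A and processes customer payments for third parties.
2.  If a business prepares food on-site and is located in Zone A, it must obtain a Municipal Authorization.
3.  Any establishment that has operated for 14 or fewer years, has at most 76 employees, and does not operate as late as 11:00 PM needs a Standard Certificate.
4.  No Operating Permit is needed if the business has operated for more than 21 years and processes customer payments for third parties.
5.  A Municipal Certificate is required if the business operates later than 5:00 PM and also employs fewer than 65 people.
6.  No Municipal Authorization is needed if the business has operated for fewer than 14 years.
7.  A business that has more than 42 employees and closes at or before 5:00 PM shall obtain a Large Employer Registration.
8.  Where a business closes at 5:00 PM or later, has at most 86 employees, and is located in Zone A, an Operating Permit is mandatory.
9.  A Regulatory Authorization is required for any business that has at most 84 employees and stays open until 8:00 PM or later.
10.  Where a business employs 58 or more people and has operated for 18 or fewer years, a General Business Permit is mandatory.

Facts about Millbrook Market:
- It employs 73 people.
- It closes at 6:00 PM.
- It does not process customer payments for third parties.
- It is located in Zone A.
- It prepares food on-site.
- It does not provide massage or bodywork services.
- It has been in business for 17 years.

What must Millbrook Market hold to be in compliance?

General Business Permit, Municipal Authorization, Operating Permit

1. is located in Zone A; does not process customer payments for third parties → Trade Certificate not required.
2. prepares food on-site; is located in Zone A → Municipal Authorization required.
3. years in business 17 > 14; employees 73 ≤ 76; closes 6:00 PM, at/before 11:00 PM → Standard Certificate not required.
4. years in business 17 ≤ 21; does not process customer payments for third parties → Operating Permit exemption does not apply.
5. closes 6:00 PM, after 5:00 PM; employees 73 ≥ 65 → Municipal Certificate not required.
6. years in business 17 ≥ 14 → Municipal Authorization exemption does not apply.
7. employees 73 > 42; closes 6:00 PM, after 5:00 PM → Large Employer Registration not required.
8. closes 6:00 PM, after 5:00 PM; employees 73 ≤ 86; is located in Zone A → Operating Permit required.
9. employees 73 ≤ 84; closes 6:00 PM, at/before 8:00 PM → Regulatory Authorization not required.
10. employees 73 ≥ 58; years in business 17 ≤ 18 → General Business Permit required.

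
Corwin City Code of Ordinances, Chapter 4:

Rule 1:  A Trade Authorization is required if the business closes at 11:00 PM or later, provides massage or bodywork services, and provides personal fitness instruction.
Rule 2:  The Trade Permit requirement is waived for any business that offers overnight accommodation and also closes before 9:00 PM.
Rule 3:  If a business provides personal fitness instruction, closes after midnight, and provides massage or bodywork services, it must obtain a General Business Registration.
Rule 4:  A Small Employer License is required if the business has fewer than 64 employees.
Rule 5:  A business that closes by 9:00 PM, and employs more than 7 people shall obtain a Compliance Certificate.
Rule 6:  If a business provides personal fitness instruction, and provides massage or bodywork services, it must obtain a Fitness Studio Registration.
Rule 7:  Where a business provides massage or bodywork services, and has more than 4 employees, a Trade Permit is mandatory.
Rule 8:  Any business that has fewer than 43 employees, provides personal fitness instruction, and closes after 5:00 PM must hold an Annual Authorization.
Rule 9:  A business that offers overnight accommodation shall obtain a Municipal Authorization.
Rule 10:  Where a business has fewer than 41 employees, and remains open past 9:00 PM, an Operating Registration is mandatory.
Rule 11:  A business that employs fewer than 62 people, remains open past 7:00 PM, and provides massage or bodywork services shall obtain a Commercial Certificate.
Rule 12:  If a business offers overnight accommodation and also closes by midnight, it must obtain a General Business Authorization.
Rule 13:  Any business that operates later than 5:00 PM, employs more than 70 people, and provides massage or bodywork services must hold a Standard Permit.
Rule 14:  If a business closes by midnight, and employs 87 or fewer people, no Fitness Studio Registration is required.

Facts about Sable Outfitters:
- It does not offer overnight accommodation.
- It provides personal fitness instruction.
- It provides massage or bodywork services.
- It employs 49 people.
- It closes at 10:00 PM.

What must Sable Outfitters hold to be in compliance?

Rule 1: closes 10:00 PM, at/before 11:00 PM; provides massage or bodywork services; provides personal fitness instruction → Trade Authorization not required.
Rule 2: does not offer overnight accommodation; closes 10:00 PM, after 9:00 PM → Trade Permit exemption does not apply.
Rule 3: provides personal fitness instruction; closes 10:00 PM, at/before midnight; provides massage or bodywork services → General Business Registration not required.
Rule 4: employees 49 < 64 → Small Employer License required.
Rule 5: closes 10:00 PM, after 9:00 PM; employees 49 > 7 → Compliance Certificate not required.
Rule 6: provides personal fitness instruction; provides massage or bodywork services → Fitness Studio Registration required.
Rule 7: provides massage or bodywork services; employees 49 > 4 → Trade Permit required.
Rule 8: employees 49 ≥ 43; provides personal fitness instruction; closes 10:00 PM, after 5:00 PM → Annual Authorization not required.
Rule 9: does not offer overnight accommodation → Municipal Authorization not required.
Rule 10: employees 49 ≥ 41; closes 10:00 PM, after 9:00 PM → Operating Registration not required.
Rule 11: employees 49 < 62; closes 10:00 PM, after 7:00 PM; provides massage or bodywork services → Commercial Certificate required.
Rule 12: does not offer overnight accommodation; closes 10:00 PM, at/before midnight → General Business Authorization not required.
Rule 13: closes 10:00 PM, after 5:00 PM; employees 49 ≤ 70; provides massage or bodywork services → Standard Permit not required.
Rule 14: closes 10:00 PM, at/before midnight; employees 49 ≤ 87 → exempt from Fitness Studio Registration.

Commercial Certificate, Small Employer License, Trade Permit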